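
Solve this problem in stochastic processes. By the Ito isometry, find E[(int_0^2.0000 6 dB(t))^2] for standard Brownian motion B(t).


By Ito isometry: E[(int f dB)^2] = int f^2 dt
= 6^2 * 2.0000
= 36 * 2.0000 = 72.0000

72.0000


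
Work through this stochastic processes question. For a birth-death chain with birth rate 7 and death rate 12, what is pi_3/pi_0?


For birth-death process, pi_n/pi_0 = (lambda/mu)^n
= (7/12)^3
= 0.1985

0.1985


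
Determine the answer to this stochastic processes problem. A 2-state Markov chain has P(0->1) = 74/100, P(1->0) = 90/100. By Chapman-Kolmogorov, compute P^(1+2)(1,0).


P^3 = P^1 * P^2
Computing via matrix multiplication of the transition matrix.
Entry (1,0) of P^3 = 0.6926

0.6926


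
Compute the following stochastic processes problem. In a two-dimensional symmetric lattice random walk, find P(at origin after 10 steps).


P = C(10,5)^2 / 4^10
= 252^2 / 1048576
= 63504 / 1048576
= 0.0606

0.0606


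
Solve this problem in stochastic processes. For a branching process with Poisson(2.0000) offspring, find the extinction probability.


Since mu = 2.0000 > 1, extinction prob q < 1.
Solve s = exp(mu*(s-1)) iteratively.
q = 0.2032

0.2032


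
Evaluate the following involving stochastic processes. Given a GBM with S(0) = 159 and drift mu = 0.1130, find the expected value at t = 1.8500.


E[S(t)] = S(0) * exp(mu * t)
= 159 * exp(0.1130 * 1.8500)
= 159 * 1.2325
= 195.9686

195.9686


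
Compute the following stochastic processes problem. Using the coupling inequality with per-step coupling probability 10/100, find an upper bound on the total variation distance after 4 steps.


TV distance bound <= (1-delta)^n
= (1 - 0.1000)^4
= 0.9000^4
= 0.6561

0.6561


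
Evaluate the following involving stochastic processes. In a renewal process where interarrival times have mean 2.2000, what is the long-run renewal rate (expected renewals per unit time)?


Long-run renewal rate = 1/E(X)
= 1/2.2000
= 0.4545

0.4545


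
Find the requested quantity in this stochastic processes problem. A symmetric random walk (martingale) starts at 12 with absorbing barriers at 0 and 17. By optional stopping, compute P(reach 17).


By optional stopping theorem: E(M at tau) = M(0) = 12
P(hit 17)*17 + P(hit 0)*0 = 12
P(hit 17) = (12 - 0)/(17 - 0) = 12/17 = 0.7059

0.7059


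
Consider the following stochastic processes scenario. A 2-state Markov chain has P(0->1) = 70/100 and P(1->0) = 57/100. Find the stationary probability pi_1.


Stationary distribution: pi_0 = p10/(p01+p10), pi_1 = p01/(p01+p10)
p01 = 0.7000, p10 = 0.5700
pi_1 = 0.5512

0.5512


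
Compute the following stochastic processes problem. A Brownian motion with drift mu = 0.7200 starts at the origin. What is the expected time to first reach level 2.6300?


Expected first passage time = a/mu
= 2.6300/0.7200
= 3.6528

3.6528


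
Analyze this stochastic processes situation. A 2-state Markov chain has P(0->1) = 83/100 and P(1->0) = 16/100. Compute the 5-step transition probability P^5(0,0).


Computing P^5 by matrix multiplication.
P = [[0.1700, 0.8300], [0.1600, 0.8400]]
After raising P to the power 5:
P^5(0,0) = 0.1616

0.1616


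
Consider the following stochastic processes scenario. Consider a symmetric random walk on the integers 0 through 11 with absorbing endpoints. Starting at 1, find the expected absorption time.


For symmetric RW on 0,...,N with absorbing barriers, E(i) = i*(N-i)
E(1) = 1 * 10 = 10

10


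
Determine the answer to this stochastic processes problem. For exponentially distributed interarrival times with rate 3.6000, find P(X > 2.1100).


P(X > t) = exp(-lambda * t)
= exp(-3.6000 * 2.1100)
= exp(-7.5960) = 5.0246e-04

5.0246e-04


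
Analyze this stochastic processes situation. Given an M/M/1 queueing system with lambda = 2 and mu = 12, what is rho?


rho = lambda/mu
= 2/12
= 0.1667

0.1667


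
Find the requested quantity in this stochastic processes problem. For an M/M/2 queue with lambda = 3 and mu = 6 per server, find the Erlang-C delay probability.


a = lambda/mu = 0.5000
rho = a/c = 0.2500
Erlang-C formula applied:
C(c,a) = 0.1000

0.1000


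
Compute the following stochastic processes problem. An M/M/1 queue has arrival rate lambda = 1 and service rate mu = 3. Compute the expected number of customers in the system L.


rho = 1/3 = 0.3333
L = rho/(1-rho)
= 0.3333/0.6667
= 0.5000

0.5000


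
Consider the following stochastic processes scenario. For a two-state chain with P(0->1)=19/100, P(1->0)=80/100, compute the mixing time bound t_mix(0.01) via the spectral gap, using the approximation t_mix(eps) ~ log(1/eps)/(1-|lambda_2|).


lambda_2 = |1 - p01 - p10| = |1 - 0.1900 - 0.8000| = 0.0100
t_mix ~ log(1/eps)/(1 - |lambda_2|)
= log(100)/(1 - 0.0100) = 4.6052/0.9900
= 4.6517

4.6517


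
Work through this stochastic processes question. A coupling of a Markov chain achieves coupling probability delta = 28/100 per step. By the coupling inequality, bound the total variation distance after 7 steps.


TV distance bound <= (1-delta)^n
= (1 - 0.2800)^7
= 0.7200^7
= 0.1003

0.1003


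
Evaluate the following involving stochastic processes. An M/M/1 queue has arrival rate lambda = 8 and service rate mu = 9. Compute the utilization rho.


rho = lambda/mu
= 8/9
= 0.8889

0.8889


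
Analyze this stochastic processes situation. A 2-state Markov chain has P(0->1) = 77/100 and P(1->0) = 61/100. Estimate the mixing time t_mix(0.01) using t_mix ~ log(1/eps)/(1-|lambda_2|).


lambda_2 = |1 - p01 - p10| = |1 - 0.7700 - 0.6100| = 0.3800
t_mix ~ log(1/eps)/(1 - |lambda_2|)
= log(100)/(1 - 0.3800) = 4.6052/0.6200
= 7.4277

7.4277


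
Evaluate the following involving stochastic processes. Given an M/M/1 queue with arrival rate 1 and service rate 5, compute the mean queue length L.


rho = 1/5 = 0.2000
L = rho/(1-rho)
= 0.2000/0.8000
= 0.2500

0.2500


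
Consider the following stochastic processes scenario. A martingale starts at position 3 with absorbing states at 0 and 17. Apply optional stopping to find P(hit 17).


By optional stopping theorem: E(M at tau) = M(0) = 3
P(hit 17)*17 + P(hit 0)*0 = 3
P(hit 17) = (3 - 0)/(17 - 0) = 3/17 = 0.1765

0.1765


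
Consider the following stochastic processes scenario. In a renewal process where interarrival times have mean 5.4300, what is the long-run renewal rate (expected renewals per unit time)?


Long-run renewal rate = 1/E(X)
= 1/5.4300
= 0.1842

0.1842


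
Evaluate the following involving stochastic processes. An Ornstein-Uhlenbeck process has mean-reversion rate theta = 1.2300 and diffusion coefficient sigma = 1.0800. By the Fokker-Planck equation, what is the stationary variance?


Stationary variance = sigma^2 / (2*theta)
= 1.0800^2 / (2*1.2300)
= 1.1664 / 2.4600
= 0.4741

0.4741


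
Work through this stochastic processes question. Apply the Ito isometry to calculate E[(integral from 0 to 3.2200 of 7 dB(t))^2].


By Ito isometry: E[(int f dB)^2] = int f^2 dt
= 7^2 * 3.2200
= 49 * 3.2200 = 157.7800

157.7800


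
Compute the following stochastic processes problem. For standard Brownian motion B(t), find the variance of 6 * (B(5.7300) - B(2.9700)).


Var(alpha*(B(t)-B(s))) = alpha^2 * (t-s)
= 6^2 * (5.7300 - 2.9700)
= 36 * 2.7600
= 99.3600

99.3600


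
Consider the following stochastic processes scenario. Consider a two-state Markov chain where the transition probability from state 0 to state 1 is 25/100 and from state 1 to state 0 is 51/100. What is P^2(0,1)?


Computing P^2 by matrix multiplication.
P = [[0.7500, 0.2500], [0.5100, 0.4900]]
After raising P to the power 2:
P^2(0,1) = 0.3100

0.3100


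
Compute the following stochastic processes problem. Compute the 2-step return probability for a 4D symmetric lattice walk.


P(return in 2 steps) = P(reverse first step) = 1/(2d)
= 1/8
= 0.1250

0.1250


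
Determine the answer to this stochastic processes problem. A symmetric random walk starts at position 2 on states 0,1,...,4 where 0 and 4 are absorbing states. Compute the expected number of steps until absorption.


For symmetric RW on 0,...,N with absorbing barriers, E(i) = i*(N-i)
E(2) = 2 * 2 = 4

4


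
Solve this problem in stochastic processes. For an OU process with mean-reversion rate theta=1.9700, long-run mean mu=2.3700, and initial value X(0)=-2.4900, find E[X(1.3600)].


E[X(t)] = mu + (X(0) - mu)*exp(-theta*t)
= 2.3700 + (-2.4900 - 2.3700)*exp(-1.9700*1.3600)
= 2.3700 + -4.8600 * 0.0686
= 2.0365

2.0365


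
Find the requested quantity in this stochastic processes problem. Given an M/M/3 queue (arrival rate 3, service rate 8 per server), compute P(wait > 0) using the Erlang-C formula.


a = lambda/mu = 0.3750
rho = a/c = 0.1250
Erlang-C formula applied:
C(c,a) = 0.0069

0.0069


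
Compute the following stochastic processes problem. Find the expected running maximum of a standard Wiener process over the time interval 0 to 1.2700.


E(max B(s)) = sqrt(2t/pi)
= sqrt(2*1.2700/pi)
= sqrt(0.8085)
= 0.8992

0.8992


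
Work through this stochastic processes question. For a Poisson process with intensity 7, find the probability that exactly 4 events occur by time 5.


P(N(t)=k) = (lambda*t)^k * exp(-lambda*t) / k!
lambda*t = 35
= 35^4 * exp(-35) / 4!
= 1500625 * 6.3051e-16 / 24
= 3.9423e-11

3.9423e-11


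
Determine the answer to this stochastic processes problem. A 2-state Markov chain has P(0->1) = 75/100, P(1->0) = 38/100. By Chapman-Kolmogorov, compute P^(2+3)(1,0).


P^5 = P^2 * P^3
Computing via matrix multiplication of the transition matrix.
Entry (1,0) of P^5 = 0.3363

0.3363


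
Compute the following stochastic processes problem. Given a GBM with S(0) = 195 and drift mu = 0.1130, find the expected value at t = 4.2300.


E[S(t)] = S(0) * exp(mu * t)
= 195 * exp(0.1130 * 4.2300)
= 195 * 1.6128
= 314.5017

314.5017


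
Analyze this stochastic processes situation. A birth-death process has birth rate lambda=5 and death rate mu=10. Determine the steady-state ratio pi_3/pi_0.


For birth-death process, pi_n/pi_0 = (lambda/mu)^n
= (5/10)^3
= 0.1250

0.1250


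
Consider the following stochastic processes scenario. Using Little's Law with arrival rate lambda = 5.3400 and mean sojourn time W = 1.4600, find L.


Little's Law: L = lambda * W
= 5.3400 * 1.4600
= 7.7964

7.7964


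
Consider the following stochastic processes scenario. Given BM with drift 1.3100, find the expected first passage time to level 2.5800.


Expected first passage time = a/mu
= 2.5800/1.3100
= 1.9695

1.9695


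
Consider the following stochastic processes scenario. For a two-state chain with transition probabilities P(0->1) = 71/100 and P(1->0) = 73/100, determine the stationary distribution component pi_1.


Stationary distribution: pi_0 = p10/(p01+p10), pi_1 = p01/(p01+p10)
p01 = 0.7100, p10 = 0.7300
pi_1 = 0.4931

0.4931


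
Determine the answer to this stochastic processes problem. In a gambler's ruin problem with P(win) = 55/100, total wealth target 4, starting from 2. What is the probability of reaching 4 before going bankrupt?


Gambler's ruin formula:
r = q/p = 0.4500/0.5500 = 0.8182
P(win) = (1 - r^i)/(1 - r^N)
= (1 - 0.8182^2)/(1 - 0.8182^4)
= 0.5990

0.5990


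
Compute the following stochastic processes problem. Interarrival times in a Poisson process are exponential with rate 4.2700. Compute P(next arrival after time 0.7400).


P(X > t) = exp(-lambda * t)
= exp(-4.2700 * 0.7400)
= exp(-3.1598) = 0.0424

0.0424


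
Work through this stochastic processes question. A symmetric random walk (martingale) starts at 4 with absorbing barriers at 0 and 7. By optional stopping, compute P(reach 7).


By optional stopping theorem: E(M at tau) = M(0) = 4
P(hit 7)*7 + P(hit 0)*0 = 4
P(hit 7) = (4 - 0)/(7 - 0) = 4/7 = 0.5714

0.5714


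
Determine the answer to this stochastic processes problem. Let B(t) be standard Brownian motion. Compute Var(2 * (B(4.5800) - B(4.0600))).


Var(alpha*(B(t)-B(s))) = alpha^2 * (t-s)
= 2^2 * (4.5800 - 4.0600)
= 4 * 0.5200
= 2.0800

2.0800


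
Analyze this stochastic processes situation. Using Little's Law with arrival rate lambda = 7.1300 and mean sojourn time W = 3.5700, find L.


Little's Law: L = lambda * W
= 7.1300 * 3.5700
= 25.4541

25.4541


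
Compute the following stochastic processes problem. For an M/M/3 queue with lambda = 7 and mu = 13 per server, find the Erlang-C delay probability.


a = lambda/mu = 0.5385
rho = a/c = 0.1795
Erlang-C formula applied:
C(c,a) = 0.0185

0.0185


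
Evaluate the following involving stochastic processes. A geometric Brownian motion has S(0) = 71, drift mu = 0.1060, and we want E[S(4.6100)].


E[S(t)] = S(0) * exp(mu * t)
= 71 * exp(0.1060 * 4.6100)
= 71 * 1.6301
= 115.7393

115.7393


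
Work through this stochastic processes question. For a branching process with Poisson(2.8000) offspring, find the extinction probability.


Since mu = 2.8000 > 1, extinction prob q < 1.
Solve s = exp(mu*(s-1)) iteratively.
q = 0.0750

0.0750


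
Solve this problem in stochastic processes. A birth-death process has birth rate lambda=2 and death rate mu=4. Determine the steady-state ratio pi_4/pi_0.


For birth-death process, pi_n/pi_0 = (lambda/mu)^n
= (2/4)^4
= 0.0625

0.0625


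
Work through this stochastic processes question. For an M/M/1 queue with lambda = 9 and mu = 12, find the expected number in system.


rho = 9/12 = 0.7500
L = rho/(1-rho)
= 0.7500/0.2500
= 3.0000

3.0000


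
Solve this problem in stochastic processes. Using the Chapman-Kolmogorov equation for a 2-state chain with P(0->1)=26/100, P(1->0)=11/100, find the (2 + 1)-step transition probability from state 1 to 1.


P^3 = P^2 * P^1
Computing via matrix multiplication of the transition matrix.
Entry (1,1) of P^3 = 0.7770

0.7770


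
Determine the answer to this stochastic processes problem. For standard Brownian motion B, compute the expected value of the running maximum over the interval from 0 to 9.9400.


E(max B(s)) = sqrt(2t/pi)
= sqrt(2*9.9400/pi)
= sqrt(6.3280)
= 2.5156

2.5156


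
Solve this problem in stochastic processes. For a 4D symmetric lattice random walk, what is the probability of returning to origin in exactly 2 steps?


P(return in 2 steps) = P(reverse first step) = 1/(2d)
= 1/8
= 0.1250

0.1250


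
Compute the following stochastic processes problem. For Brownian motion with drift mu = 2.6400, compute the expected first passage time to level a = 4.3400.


Expected first passage time = a/mu
= 4.3400/2.6400
= 1.6439

1.6439


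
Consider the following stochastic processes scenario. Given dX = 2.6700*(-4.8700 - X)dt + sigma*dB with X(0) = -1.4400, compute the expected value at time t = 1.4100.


E[X(t)] = mu + (X(0) - mu)*exp(-theta*t)
= -4.8700 + (-1.4400 - -4.8700)*exp(-2.6700*1.4100)
= -4.8700 + 3.4300 * 0.0232
= -4.7905

-4.7905


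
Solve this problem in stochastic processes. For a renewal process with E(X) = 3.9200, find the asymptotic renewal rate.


Long-run renewal rate = 1/E(X)
= 1/3.9200
= 0.2551

0.2551


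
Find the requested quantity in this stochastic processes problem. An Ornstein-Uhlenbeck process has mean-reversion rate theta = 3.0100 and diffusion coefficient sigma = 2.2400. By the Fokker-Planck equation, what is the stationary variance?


Stationary variance = sigma^2 / (2*theta)
= 2.2400^2 / (2*3.0100)
= 5.0176 / 6.0200
= 0.8335

0.8335


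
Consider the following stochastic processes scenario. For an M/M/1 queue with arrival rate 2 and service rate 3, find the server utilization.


rho = lambda/mu
= 2/3
= 0.6667

0.6667


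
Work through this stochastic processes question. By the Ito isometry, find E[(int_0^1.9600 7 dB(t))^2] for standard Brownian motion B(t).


By Ito isometry: E[(int f dB)^2] = int f^2 dt
= 7^2 * 1.9600
= 49 * 1.9600 = 96.0400

96.0400


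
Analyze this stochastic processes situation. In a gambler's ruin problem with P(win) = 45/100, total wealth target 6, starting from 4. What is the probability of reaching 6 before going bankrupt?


Gambler's ruin formula:
r = q/p = 0.5500/0.4500 = 1.2222
P(win) = (1 - r^i)/(1 - r^N)
= (1 - 1.2222^4)/(1 - 1.2222^6)
= 0.5278

0.5278


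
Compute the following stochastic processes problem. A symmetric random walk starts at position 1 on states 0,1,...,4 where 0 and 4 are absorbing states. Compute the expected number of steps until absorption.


For symmetric RW on 0,...,N with absorbing barriers, E(i) = i*(N-i)
E(1) = 1 * 3 = 3

3


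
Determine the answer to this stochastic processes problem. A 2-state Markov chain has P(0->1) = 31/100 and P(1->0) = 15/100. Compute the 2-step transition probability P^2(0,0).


Computing P^2 by matrix multiplication.
P = [[0.6900, 0.3100], [0.1500, 0.8500]]
After raising P to the power 2:
P^2(0,0) = 0.5226

0.5226


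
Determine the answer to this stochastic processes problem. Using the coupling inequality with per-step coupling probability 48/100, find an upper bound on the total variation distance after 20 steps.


TV distance bound <= (1-delta)^n
= (1 - 0.4800)^20
= 0.5200^20
= 2.0896e-06

2.0896e-06


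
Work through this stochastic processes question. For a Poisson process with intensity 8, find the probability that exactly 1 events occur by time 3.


P(N(t)=k) = (lambda*t)^k * exp(-lambda*t) / k!
lambda*t = 24
= 24^1 * exp(-24) / 1!
= 24 * 3.7751e-11 / 1
= 9.0603e-10

9.0603e-10


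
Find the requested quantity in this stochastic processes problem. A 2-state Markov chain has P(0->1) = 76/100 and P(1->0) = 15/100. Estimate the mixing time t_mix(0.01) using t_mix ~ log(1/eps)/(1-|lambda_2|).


lambda_2 = |1 - p01 - p10| = |1 - 0.7600 - 0.1500| = 0.0900
t_mix ~ log(1/eps)/(1 - |lambda_2|)
= log(100)/(1 - 0.0900) = 4.6052/0.9100
= 5.0606

5.0606


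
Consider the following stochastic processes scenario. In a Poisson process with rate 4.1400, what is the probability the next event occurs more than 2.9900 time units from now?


P(X > t) = exp(-lambda * t)
= exp(-4.1400 * 2.9900)
= exp(-12.3786) = 4.2077e-06

4.2077e-06


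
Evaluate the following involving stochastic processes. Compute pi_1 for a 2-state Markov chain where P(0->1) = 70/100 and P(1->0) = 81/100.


Stationary distribution: pi_0 = p10/(p01+p10), pi_1 = p01/(p01+p10)
p01 = 0.7000, p10 = 0.8100
pi_1 = 0.4636

0.4636


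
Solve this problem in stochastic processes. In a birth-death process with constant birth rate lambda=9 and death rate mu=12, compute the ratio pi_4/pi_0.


For birth-death process, pi_n/pi_0 = (lambda/mu)^n
= (9/12)^4
= 0.3164

0.3164


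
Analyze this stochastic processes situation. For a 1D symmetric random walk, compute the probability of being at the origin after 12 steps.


P(S(12) = 0) = C(12,6) / 4^6
= 924 / 4096
= 0.2256

0.2256


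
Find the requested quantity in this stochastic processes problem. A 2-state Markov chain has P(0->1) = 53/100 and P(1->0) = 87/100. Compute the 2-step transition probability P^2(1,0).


Computing P^2 by matrix multiplication.
P = [[0.4700, 0.5300], [0.8700, 0.1300]]
After raising P to the power 2:
P^2(1,0) = 0.5220

0.5220


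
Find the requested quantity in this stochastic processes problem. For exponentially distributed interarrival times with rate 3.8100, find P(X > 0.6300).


P(X > t) = exp(-lambda * t)
= exp(-3.8100 * 0.6300)
= exp(-2.4003) = 0.0907

0.0907


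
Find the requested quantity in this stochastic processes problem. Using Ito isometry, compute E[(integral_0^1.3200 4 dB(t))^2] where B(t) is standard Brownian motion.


By Ito isometry: E[(int f dB)^2] = int f^2 dt
= 4^2 * 1.3200
= 16 * 1.3200 = 21.1200

21.1200


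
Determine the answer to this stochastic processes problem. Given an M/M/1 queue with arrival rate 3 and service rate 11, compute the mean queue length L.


rho = 3/11 = 0.2727
L = rho/(1-rho)
= 0.2727/0.7273
= 0.3750

0.3750


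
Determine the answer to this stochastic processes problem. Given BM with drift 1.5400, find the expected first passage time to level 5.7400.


Expected first passage time = a/mu
= 5.7400/1.5400
= 3.7273

3.7273


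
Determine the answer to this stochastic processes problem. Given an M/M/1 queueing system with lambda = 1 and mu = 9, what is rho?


rho = lambda/mu
= 1/9
= 0.1111

0.1111


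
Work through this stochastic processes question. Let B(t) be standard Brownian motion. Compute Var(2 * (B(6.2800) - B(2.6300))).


Var(alpha*(B(t)-B(s))) = alpha^2 * (t-s)
= 2^2 * (6.2800 - 2.6300)
= 4 * 3.6500
= 14.6000

14.6000


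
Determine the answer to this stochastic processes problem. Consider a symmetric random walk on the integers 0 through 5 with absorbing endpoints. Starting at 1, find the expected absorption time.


For symmetric RW on 0,...,N with absorbing barriers, E(i) = i*(N-i)
E(1) = 1 * 4 = 4

4


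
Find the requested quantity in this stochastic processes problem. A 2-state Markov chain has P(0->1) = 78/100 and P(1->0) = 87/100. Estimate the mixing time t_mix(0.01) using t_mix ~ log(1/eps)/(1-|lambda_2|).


lambda_2 = |1 - p01 - p10| = |1 - 0.7800 - 0.8700| = 0.6500
t_mix ~ log(1/eps)/(1 - |lambda_2|)
= log(100)/(1 - 0.6500) = 4.6052/0.3500
= 13.1576

13.1576


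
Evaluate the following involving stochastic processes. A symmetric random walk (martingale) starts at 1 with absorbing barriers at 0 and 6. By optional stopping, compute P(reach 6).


By optional stopping theorem: E(M at tau) = M(0) = 1
P(hit 6)*6 + P(hit 0)*0 = 1
P(hit 6) = (1 - 0)/(6 - 0) = 1/6 = 0.1667

0.1667


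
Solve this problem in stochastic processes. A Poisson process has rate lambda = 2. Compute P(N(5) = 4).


P(N(t)=k) = (lambda*t)^k * exp(-lambda*t) / k!
lambda*t = 10
= 10^4 * exp(-10) / 4!
= 10000 * 4.5400e-05 / 24
= 0.0189

0.0189


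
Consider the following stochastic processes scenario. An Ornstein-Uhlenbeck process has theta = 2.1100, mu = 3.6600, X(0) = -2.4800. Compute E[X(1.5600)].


E[X(t)] = mu + (X(0) - mu)*exp(-theta*t)
= 3.6600 + (-2.4800 - 3.6600)*exp(-2.1100*1.5600)
= 3.6600 + -6.1400 * 0.0372
= 3.4316

3.4316


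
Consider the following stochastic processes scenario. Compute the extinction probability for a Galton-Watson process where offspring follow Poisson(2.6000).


Since mu = 2.6000 > 1, extinction prob q < 1.
Solve s = exp(mu*(s-1)) iteratively.
q = 0.0951

0.0951


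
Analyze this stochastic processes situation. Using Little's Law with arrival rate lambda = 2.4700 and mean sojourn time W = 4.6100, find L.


Little's Law: L = lambda * W
= 2.4700 * 4.6100
= 11.3867

11.3867


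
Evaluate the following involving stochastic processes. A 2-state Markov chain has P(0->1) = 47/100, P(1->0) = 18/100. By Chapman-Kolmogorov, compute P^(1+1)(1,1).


P^2 = P^1 * P^1
Computing via matrix multiplication of the transition matrix.
Entry (1,1) of P^2 = 0.7570

0.7570


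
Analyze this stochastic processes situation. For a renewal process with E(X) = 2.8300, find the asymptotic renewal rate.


Long-run renewal rate = 1/E(X)
= 1/2.8300
= 0.3534

0.3534


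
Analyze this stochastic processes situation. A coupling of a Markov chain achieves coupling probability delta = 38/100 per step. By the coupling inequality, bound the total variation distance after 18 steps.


TV distance bound <= (1-delta)^n
= (1 - 0.3800)^18
= 0.6200^18
= 1.8325e-04

1.8325e-04


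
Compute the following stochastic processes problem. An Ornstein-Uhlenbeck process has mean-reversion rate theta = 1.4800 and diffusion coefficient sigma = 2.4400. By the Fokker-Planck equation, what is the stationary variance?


Stationary variance = sigma^2 / (2*theta)
= 2.4400^2 / (2*1.4800)
= 5.9536 / 2.9600
= 2.0114

2.0114


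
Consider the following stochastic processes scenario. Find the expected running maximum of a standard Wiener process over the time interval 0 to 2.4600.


E(max B(s)) = sqrt(2t/pi)
= sqrt(2*2.4600/pi)
= sqrt(1.5661)
= 1.2514

1.2514


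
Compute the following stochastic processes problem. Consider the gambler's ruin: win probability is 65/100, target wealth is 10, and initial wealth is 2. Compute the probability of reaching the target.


Gambler's ruin formula:
r = q/p = 0.3500/0.6500 = 0.5385
P(win) = (1 - r^i)/(1 - r^N)
= (1 - 0.5385^2)/(1 - 0.5385^10)
= 0.7115

0.7115


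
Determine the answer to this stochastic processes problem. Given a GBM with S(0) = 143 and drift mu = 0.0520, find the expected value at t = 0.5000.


E[S(t)] = S(0) * exp(mu * t)
= 143 * exp(0.0520 * 0.5000)
= 143 * 1.0263
= 146.7668

146.7668


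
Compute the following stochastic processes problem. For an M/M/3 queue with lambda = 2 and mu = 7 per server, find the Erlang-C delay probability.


a = lambda/mu = 0.2857
rho = a/c = 0.0952
Erlang-C formula applied:
C(c,a) = 0.0032

0.0032


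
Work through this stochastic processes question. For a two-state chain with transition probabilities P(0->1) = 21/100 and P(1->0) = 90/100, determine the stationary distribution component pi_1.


Stationary distribution: pi_0 = p10/(p01+p10), pi_1 = p01/(p01+p10)
p01 = 0.2100, p10 = 0.9000
pi_1 = 0.1892

0.1892


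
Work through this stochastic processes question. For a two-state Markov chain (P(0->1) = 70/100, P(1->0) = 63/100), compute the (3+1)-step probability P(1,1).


P^4 = P^3 * P^1
Computing via matrix multiplication of the transition matrix.
Entry (1,1) of P^4 = 0.5319

0.5319


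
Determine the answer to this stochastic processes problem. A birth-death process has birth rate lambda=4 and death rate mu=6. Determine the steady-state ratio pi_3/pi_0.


For birth-death process, pi_n/pi_0 = (lambda/mu)^n
= (4/6)^3
= 0.2963

0.2963


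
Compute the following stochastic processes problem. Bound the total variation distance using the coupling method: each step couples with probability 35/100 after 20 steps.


TV distance bound <= (1-delta)^n
= (1 - 0.3500)^20
= 0.6500^20
= 1.8125e-04

1.8125e-04


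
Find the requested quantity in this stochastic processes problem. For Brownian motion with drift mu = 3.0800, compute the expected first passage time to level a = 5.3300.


Expected first passage time = a/mu
= 5.3300/3.0800
= 1.7305

1.7305


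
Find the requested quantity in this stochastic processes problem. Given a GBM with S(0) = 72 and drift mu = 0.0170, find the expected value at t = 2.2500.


E[S(t)] = S(0) * exp(mu * t)
= 72 * exp(0.0170 * 2.2500)
= 72 * 1.0390
= 74.8073

74.8073


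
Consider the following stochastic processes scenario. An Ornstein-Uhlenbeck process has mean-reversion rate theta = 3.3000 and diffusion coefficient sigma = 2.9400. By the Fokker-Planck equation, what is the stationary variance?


Stationary variance = sigma^2 / (2*theta)
= 2.9400^2 / (2*3.3000)
= 8.6436 / 6.6000
= 1.3096

1.3096


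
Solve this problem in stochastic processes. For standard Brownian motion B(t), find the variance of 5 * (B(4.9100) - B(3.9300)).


Var(alpha*(B(t)-B(s))) = alpha^2 * (t-s)
= 5^2 * (4.9100 - 3.9300)
= 25 * 0.9800
= 24.5000

24.5000


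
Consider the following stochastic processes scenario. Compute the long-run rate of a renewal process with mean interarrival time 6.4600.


Long-run renewal rate = 1/E(X)
= 1/6.4600
= 0.1548

0.1548


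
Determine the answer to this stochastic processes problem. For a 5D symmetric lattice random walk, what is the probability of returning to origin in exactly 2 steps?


P(return in 2 steps) = P(reverse first step) = 1/(2d)
= 1/10
= 0.1000

0.1000


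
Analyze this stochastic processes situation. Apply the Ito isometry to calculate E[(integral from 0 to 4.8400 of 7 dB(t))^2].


By Ito isometry: E[(int f dB)^2] = int f^2 dt
= 7^2 * 4.8400
= 49 * 4.8400 = 237.1600

237.1600


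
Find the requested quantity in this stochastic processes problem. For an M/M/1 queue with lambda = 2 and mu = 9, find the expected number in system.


rho = 2/9 = 0.2222
L = rho/(1-rho)
= 0.2222/0.7778
= 0.2857

0.2857


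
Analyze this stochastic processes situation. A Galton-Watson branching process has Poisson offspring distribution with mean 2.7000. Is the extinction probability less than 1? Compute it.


Since mu = 2.7000 > 1, extinction prob q < 1.
Solve s = exp(mu*(s-1)) iteratively.
q = 0.0844

0.0844


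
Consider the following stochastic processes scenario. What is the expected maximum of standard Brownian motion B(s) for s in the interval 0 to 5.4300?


E(max B(s)) = sqrt(2t/pi)
= sqrt(2*5.4300/pi)
= sqrt(3.4568)
= 1.8593

1.8593


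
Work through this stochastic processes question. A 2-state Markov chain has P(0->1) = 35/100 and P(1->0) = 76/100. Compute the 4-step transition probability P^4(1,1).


Computing P^4 by matrix multiplication.
P = [[0.6500, 0.3500], [0.7600, 0.2400]]
After raising P to the power 4:
P^4(1,1) = 0.3154

0.3154


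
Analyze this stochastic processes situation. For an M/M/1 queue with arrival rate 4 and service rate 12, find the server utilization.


rho = lambda/mu
= 4/12
= 0.3333

0.3333


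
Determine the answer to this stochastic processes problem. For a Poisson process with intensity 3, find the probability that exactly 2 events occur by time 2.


P(N(t)=k) = (lambda*t)^k * exp(-lambda*t) / k!
lambda*t = 6
= 6^2 * exp(-6) / 2!
= 36 * 0.0025 / 2
= 0.0446

0.0446


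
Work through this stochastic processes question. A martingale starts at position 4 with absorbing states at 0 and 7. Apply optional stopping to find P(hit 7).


By optional stopping theorem: E(M at tau) = M(0) = 4
P(hit 7)*7 + P(hit 0)*0 = 4
P(hit 7) = (4 - 0)/(7 - 0) = 4/7 = 0.5714

0.5714


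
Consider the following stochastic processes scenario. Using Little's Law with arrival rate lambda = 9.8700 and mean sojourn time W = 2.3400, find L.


Little's Law: L = lambda * W
= 9.8700 * 2.3400
= 23.0958

23.0958


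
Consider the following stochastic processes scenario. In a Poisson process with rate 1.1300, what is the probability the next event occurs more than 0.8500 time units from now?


P(X > t) = exp(-lambda * t)
= exp(-1.1300 * 0.8500)
= exp(-0.9605) = 0.3827

0.3827


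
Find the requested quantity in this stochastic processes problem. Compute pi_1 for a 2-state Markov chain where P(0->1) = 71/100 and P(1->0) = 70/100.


Stationary distribution: pi_0 = p10/(p01+p10), pi_1 = p01/(p01+p10)
p01 = 0.7100, p10 = 0.7000
pi_1 = 0.5035

0.5035


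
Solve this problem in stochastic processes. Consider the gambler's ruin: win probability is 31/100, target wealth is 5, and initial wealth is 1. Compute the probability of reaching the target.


Gambler's ruin formula:
r = q/p = 0.6900/0.3100 = 2.2258
P(win) = (1 - r^i)/(1 - r^N)
= (1 - 2.2258^1)/(1 - 2.2258^5)
= 0.0229

0.0229


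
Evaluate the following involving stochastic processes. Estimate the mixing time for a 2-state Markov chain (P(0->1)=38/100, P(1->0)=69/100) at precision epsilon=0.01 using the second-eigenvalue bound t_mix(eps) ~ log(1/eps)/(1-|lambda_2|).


lambda_2 = |1 - p01 - p10| = |1 - 0.3800 - 0.6900| = 0.0700
t_mix ~ log(1/eps)/(1 - |lambda_2|)
= log(100)/(1 - 0.0700) = 4.6052/0.9300
= 4.9518

4.9518


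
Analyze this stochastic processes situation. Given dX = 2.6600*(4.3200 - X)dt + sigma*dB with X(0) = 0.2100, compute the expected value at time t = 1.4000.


E[X(t)] = mu + (X(0) - mu)*exp(-theta*t)
= 4.3200 + (0.2100 - 4.3200)*exp(-2.6600*1.4000)
= 4.3200 + -4.1100 * 0.0241
= 4.2208

4.2208


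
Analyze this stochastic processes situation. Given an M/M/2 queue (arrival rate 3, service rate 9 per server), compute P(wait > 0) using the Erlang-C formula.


a = lambda/mu = 0.3333
rho = a/c = 0.1667
Erlang-C formula applied:
C(c,a) = 0.0476

0.0476


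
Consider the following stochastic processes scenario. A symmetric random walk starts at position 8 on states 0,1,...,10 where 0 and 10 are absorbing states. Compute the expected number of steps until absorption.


For symmetric RW on 0,...,N with absorbing barriers, E(i) = i*(N-i)
E(8) = 8 * 2 = 16

16


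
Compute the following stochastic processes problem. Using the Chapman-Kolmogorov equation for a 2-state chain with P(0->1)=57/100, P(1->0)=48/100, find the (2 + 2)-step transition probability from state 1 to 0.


P^4 = P^2 * P^2
Computing via matrix multiplication of the transition matrix.
Entry (1,0) of P^4 = 0.4571

0.4571


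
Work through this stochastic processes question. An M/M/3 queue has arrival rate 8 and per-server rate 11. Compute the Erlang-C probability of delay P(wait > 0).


a = lambda/mu = 0.7273
rho = a/c = 0.2424
Erlang-C formula applied:
C(c,a) = 0.0408

0.0408


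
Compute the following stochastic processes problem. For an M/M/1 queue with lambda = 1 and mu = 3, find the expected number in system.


rho = 1/3 = 0.3333
L = rho/(1-rho)
= 0.3333/0.6667
= 0.5000

0.5000


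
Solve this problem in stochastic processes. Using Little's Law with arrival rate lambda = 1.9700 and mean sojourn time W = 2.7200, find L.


Little's Law: L = lambda * W
= 1.9700 * 2.7200
= 5.3584

5.3584


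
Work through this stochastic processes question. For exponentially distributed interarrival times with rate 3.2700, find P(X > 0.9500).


P(X > t) = exp(-lambda * t)
= exp(-3.2700 * 0.9500)
= exp(-3.1065) = 0.0448

0.0448


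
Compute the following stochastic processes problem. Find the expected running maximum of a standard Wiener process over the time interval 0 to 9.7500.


E(max B(s)) = sqrt(2t/pi)
= sqrt(2*9.7500/pi)
= sqrt(6.2070)
= 2.4914

2.4914


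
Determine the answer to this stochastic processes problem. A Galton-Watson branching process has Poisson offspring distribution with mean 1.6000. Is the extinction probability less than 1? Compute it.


Since mu = 1.6000 > 1, extinction prob q < 1.
Solve s = exp(mu*(s-1)) iteratively.
q = 0.3580

0.3580


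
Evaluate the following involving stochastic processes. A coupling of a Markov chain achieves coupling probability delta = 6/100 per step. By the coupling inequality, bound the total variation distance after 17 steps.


TV distance bound <= (1-delta)^n
= (1 - 0.0600)^17
= 0.9400^17
= 0.3493

0.3493


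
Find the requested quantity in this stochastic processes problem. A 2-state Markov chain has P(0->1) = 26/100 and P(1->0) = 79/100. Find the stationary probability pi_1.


Stationary distribution: pi_0 = p10/(p01+p10), pi_1 = p01/(p01+p10)
p01 = 0.2600, p10 = 0.7900
pi_1 = 0.2476

0.2476


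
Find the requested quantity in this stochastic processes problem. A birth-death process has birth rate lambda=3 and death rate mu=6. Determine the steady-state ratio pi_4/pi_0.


For birth-death process, pi_n/pi_0 = (lambda/mu)^n
= (3/6)^4
= 0.0625

0.0625


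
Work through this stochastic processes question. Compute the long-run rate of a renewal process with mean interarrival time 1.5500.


Long-run renewal rate = 1/E(X)
= 1/1.5500
= 0.6452

0.6452


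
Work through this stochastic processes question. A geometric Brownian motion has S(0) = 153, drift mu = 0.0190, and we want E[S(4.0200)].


E[S(t)] = S(0) * exp(mu * t)
= 153 * exp(0.0190 * 4.0200)
= 153 * 1.0794
= 165.1440

165.1440


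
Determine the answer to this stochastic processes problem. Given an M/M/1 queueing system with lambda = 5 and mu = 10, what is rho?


rho = lambda/mu
= 5/10
= 0.5000

0.5000


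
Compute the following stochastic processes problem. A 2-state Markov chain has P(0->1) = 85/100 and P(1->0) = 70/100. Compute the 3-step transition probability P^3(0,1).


Computing P^3 by matrix multiplication.
P = [[0.1500, 0.8500], [0.7000, 0.3000]]
After raising P to the power 3:
P^3(0,1) = 0.6396

0.6396


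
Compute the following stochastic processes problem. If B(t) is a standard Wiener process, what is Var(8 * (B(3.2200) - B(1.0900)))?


Var(alpha*(B(t)-B(s))) = alpha^2 * (t-s)
= 8^2 * (3.2200 - 1.0900)
= 64 * 2.1300
= 136.3200

136.3200


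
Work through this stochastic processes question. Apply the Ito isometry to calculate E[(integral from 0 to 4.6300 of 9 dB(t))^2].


By Ito isometry: E[(int f dB)^2] = int f^2 dt
= 9^2 * 4.6300
= 81 * 4.6300 = 375.0300

375.0300


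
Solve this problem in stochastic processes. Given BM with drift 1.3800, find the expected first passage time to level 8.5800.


Expected first passage time = a/mu
= 8.5800/1.3800
= 6.2174

6.2174


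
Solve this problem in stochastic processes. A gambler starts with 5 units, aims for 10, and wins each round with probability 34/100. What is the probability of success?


Gambler's ruin formula:
r = q/p = 0.6600/0.3400 = 1.9412
P(win) = (1 - r^i)/(1 - r^N)
= (1 - 1.9412^5)/(1 - 1.9412^10)
= 0.0350

0.0350


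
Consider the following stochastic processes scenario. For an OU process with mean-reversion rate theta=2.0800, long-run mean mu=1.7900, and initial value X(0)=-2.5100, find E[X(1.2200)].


E[X(t)] = mu + (X(0) - mu)*exp(-theta*t)
= 1.7900 + (-2.5100 - 1.7900)*exp(-2.0800*1.2200)
= 1.7900 + -4.3000 * 0.0791
= 1.4501

1.4501


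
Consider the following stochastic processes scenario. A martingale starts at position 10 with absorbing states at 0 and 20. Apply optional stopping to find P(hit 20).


By optional stopping theorem: E(M at tau) = M(0) = 10
P(hit 20)*20 + P(hit 0)*0 = 10
P(hit 20) = (10 - 0)/(20 - 0) = 1/2 = 0.5000

0.5000


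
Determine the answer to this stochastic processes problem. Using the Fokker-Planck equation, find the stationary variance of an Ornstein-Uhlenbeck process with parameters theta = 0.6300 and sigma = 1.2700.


Stationary variance = sigma^2 / (2*theta)
= 1.2700^2 / (2*0.6300)
= 1.6129 / 1.2600
= 1.2801

1.2801


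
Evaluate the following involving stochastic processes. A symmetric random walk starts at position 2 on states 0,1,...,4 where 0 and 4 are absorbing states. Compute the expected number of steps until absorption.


For symmetric RW on 0,...,N with absorbing barriers, E(i) = i*(N-i)
E(2) = 2 * 2 = 4

4


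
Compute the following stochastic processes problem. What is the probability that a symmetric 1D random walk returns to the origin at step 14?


P(S(14) = 0) = C(14,7) / 4^7
= 3432 / 16384
= 0.2095

0.2095


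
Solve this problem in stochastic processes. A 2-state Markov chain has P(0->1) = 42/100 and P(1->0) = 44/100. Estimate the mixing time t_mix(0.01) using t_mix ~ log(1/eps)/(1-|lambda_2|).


lambda_2 = |1 - p01 - p10| = |1 - 0.4200 - 0.4400| = 0.1400
t_mix ~ log(1/eps)/(1 - |lambda_2|)
= log(100)/(1 - 0.1400) = 4.6052/0.8600
= 5.3548

5.3548


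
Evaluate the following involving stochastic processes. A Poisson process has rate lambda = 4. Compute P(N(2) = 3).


P(N(t)=k) = (lambda*t)^k * exp(-lambda*t) / k!
lambda*t = 8
= 8^3 * exp(-8) / 3!
= 512 * 3.3546e-04 / 6
= 0.0286

0.0286


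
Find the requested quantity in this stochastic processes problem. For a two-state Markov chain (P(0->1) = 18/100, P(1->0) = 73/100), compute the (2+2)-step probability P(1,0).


P^4 = P^2 * P^2
Computing via matrix multiplication of the transition matrix.
Entry (1,0) of P^4 = 0.8021

0.8021


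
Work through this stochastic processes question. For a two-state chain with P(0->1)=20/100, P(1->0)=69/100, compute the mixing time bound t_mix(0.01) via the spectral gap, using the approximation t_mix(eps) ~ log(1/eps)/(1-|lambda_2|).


lambda_2 = |1 - p01 - p10| = |1 - 0.2000 - 0.6900| = 0.1100
t_mix ~ log(1/eps)/(1 - |lambda_2|)
= log(100)/(1 - 0.1100) = 4.6052/0.8900
= 5.1743

5.1743


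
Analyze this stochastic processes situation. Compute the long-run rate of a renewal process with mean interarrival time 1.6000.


Long-run renewal rate = 1/E(X)
= 1/1.6000
= 0.6250

0.6250


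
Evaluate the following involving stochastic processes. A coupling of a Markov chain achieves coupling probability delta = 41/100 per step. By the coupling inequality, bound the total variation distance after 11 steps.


TV distance bound <= (1-delta)^n
= (1 - 0.4100)^11
= 0.5900^11
= 0.0030

0.0030
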